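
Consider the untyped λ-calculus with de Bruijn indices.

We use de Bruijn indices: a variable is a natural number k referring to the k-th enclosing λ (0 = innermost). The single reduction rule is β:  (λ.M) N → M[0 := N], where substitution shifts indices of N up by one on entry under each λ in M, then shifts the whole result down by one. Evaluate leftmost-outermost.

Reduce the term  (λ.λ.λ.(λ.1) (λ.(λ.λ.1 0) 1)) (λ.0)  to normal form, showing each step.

  start: (λ.λ.λ.(λ.1) (λ.(λ.λ.1 0) 1)) (λ.0)
  step 1: λ.λ.(λ.1) (λ.(λ.λ.1 0) 1)
  step 2: λ.λ.0

Answer: normal form = λ.λ.0  (in 2 steps)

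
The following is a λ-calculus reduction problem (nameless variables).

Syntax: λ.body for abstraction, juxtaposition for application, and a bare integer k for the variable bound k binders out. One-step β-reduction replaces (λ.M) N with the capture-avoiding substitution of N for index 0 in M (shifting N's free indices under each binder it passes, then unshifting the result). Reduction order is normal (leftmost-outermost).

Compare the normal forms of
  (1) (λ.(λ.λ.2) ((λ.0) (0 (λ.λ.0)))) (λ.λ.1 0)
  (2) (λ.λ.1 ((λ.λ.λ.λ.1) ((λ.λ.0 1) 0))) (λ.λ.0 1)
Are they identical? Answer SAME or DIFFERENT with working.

Term A:
  start: (λ.(λ.λ.2) ((λ.0) (0 (λ.λ.0)))) (λ.λ.1 0)
  step 1: (λ.λ.λ.λ.1 0) ((λ.0) ((λ.λ.1 0) (λ.λ.0)))
  step 2: λ.λ.λ.1 0

Term B:
  start: (λ.λ.1 ((λ.λ.λ.λ.1) ((λ.λ.0 1) 0))) (λ.λ.0 1)
  step 1: λ.(λ.λ.0 1) ((λ.λ.λ.λ.1) ((λ.λ.0 1) 0))
  step 2: λ.λ.0 ((λ.λ.λ.λ.1) ((λ.λ.0 1) 1))
  step 3: λ.λ.0 (λ.λ.λ.1)

Answer: DIFFERENT — A ⇓ λ.λ.λ.1 0, B ⇓ λ.λ.0 (λ.λ.λ.1)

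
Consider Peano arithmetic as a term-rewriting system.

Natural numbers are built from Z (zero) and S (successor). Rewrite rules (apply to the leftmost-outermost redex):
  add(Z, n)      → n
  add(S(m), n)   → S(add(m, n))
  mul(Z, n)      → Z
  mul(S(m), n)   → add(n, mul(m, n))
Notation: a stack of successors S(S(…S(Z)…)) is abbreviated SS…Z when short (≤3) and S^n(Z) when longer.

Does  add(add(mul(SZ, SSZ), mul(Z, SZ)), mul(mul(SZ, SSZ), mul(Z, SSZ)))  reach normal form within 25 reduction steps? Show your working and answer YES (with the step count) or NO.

  start: add(add(mul(SZ, SSZ), mul(Z, SZ)), mul(mul(SZ, SSZ), mul(Z, SSZ)))
  →1  add(add(add(SSZ, mul(Z, SSZ)), mul(Z, SZ)), mul(mul(SZ, SSZ), mul(Z, SSZ)))
  →2  add(add(S(add(SZ, mul(Z, SSZ))), mul(Z, SZ)), mul(mul(SZ, SSZ), mul(Z, SSZ)))
  →3  add(S(add(add(SZ, mul(Z, SSZ)), mul(Z, SZ))), mul(mul(SZ, SSZ), mul(Z, SSZ)))
  →4  S(add(add(add(SZ, mul(Z, SSZ)), mul(Z, SZ)), mul(mul(SZ, SSZ), mul(Z, SSZ))))
  →5  S(add(add(S(add(Z, mul(Z, SSZ))), mul(Z, SZ)), mul(mul(SZ, SSZ), mul(Z, SSZ))))
  →6  S(add(S(add(add(Z, mul(Z, SSZ)), mul(Z, SZ))), mul(mul(SZ, SSZ), mul(Z, SSZ))))
  →7  S(S(add(add(add(Z, mul(Z, SSZ)), mul(Z, SZ)), mul(mul(SZ, SSZ), mul(Z, SSZ)))))
  →8  S(S(add(add(mul(Z, SSZ), mul(Z, SZ)), mul(mul(SZ, SSZ), mul(Z, SSZ)))))
  →9  S(S(add(add(Z, mul(Z, SZ)), mul(mul(SZ, SSZ), mul(Z, SSZ)))))
  →10  S(S(add(mul(Z, SZ), mul(mul(SZ, SSZ), mul(Z, SSZ)))))
  →11  S(S(add(Z, mul(mul(SZ, SSZ), mul(Z, SSZ)))))
  →12  S(S(mul(mul(SZ, SSZ), mul(Z, SSZ))))
  →13  S(S(mul(add(SSZ, mul(Z, SSZ)), mul(Z, SSZ))))
  →14  S(S(mul(S(add(SZ, mul(Z, SSZ))), mul(Z, SSZ))))
  →15  S(S(add(mul(Z, SSZ), mul(add(SZ, mul(Z, SSZ)), mul(Z, SSZ)))))
  →16  S(S(add(Z, mul(add(SZ, mul(Z, SSZ)), mul(Z, SSZ)))))
  →17  S(S(mul(add(SZ, mul(Z, SSZ)), mul(Z, SSZ))))
  →18  S(S(mul(S(add(Z, mul(Z, SSZ))), mul(Z, SSZ))))
  →19  S(S(add(mul(Z, SSZ), mul(add(Z, mul(Z, SSZ)), mul(Z, SSZ)))))
  →20  S(S(add(Z, mul(add(Z, mul(Z, SSZ)), mul(Z, SSZ)))))
  →21  S(S(mul(add(Z, mul(Z, SSZ)), mul(Z, SSZ))))
  →22  S(S(mul(mul(Z, SSZ), mul(Z, SSZ))))
  →23  S(S(mul(Z, mul(Z, SSZ))))
  →24  SSZ

Answer: YES — reaches normal form SSZ in 24 ≤ 25 steps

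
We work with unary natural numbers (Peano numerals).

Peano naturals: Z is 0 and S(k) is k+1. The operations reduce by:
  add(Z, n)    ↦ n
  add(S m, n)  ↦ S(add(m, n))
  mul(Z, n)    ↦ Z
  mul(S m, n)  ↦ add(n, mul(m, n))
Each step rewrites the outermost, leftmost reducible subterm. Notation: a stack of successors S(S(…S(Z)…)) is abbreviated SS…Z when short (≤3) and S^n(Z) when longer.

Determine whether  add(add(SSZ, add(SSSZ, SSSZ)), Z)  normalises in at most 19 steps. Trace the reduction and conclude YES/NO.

  start: add(add(SSZ, add(SSSZ, SSSZ)), Z)
  [1] add(S(add(SZ, add(SSSZ, SSSZ))), Z)
  [2] S(add(add(SZ, add(SSSZ, SSSZ)), Z))
  [3] S(add(S(add(Z, add(SSSZ, SSSZ))), Z))
  [4] S(S(add(add(Z, add(SSSZ, SSSZ)), Z)))
  [5] S(S(add(add(SSSZ, SSSZ), Z)))
  [6] S(S(add(S(add(SSZ, SSSZ)), Z)))
  [7] S(S(S(add(add(SSZ, SSSZ), Z))))
  [8] S(S(S(add(S(add(SZ, SSSZ)), Z))))
  [9] S(S(S(S(add(add(SZ, SSSZ), Z)))))
  [10] S(S(S(S(add(S(add(Z, SSSZ)), Z)))))
  [11] S(S(S(S(S(add(add(Z, SSSZ), Z))))))
  [12] S(S(S(S(S(add(SSSZ, Z))))))
  [13] S(S(S(S(S(S(add(SSZ, Z)))))))
  [14] S(S(S(S(S(S(S(add(SZ, Z))))))))
  [15] S(S(S(S(S(S(S(S(add(Z, Z)))))))))
  [16] S^8(Z)

Answer: YES — reaches normal form S^8(Z) in 16 ≤ 19 steps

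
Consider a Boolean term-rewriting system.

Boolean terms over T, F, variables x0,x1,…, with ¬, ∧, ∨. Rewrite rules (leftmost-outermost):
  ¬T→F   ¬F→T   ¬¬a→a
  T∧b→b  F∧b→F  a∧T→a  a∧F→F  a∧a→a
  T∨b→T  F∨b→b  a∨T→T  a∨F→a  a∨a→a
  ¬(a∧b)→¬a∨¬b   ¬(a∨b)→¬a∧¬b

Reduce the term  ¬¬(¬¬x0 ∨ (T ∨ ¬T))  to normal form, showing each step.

  start: ¬¬(¬¬x0 ∨ (T ∨ ¬T))
  [1] ¬¬x0 ∨ (T ∨ ¬T)
  [2] x0 ∨ (T ∨ ¬T)
  [3] x0 ∨ T
  [4] T

Answer: normal form = T  (in 4 steps)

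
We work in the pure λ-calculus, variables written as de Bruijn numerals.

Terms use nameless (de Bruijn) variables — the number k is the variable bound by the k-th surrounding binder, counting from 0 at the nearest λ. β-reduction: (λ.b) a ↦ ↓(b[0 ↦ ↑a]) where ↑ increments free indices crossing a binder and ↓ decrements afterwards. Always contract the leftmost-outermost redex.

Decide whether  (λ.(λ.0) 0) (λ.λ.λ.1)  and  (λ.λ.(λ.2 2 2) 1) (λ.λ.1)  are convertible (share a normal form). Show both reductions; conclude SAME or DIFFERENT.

Answer: SAME — A ⇓ λ.λ.λ.1, B ⇓ λ.λ.λ.1

Working:
Term A:
  start: (λ.(λ.0) 0) (λ.λ.λ.1)
  step 1: (λ.0) (λ.λ.λ.1)
  step 2: λ.λ.λ.1

Term B:
  start: (λ.λ.(λ.2 2 2) 1) (λ.λ.1)
  step 1: λ.(λ.(λ.λ.1) (λ.λ.1) (λ.λ.1)) (λ.λ.1)
  step 2: λ.(λ.λ.1) (λ.λ.1) (λ.λ.1)
  step 3: λ.(λ.λ.λ.1) (λ.λ.1)
  step 4: λ.λ.λ.1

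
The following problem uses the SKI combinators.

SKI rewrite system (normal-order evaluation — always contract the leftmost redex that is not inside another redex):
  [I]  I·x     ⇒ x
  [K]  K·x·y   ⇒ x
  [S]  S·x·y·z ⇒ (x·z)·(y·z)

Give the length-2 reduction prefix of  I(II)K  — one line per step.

Answer: after 2 steps: IK

Derivation:
  start: I(II)K
  step 1: IIK
  step 2: IK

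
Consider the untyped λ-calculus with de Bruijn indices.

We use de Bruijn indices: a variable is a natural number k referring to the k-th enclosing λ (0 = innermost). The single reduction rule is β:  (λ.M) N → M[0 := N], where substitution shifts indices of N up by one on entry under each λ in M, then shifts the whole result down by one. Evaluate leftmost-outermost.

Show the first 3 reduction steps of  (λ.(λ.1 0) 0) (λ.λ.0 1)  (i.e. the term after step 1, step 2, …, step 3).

  start: (λ.(λ.1 0) 0) (λ.λ.0 1)
  step 1: (λ.(λ.λ.0 1) 0) (λ.λ.0 1)
  step 2: (λ.λ.0 1) (λ.λ.0 1)
  step 3: λ.0 (λ.λ.0 1)

Answer: after 3 steps: λ.0 (λ.λ.0 1)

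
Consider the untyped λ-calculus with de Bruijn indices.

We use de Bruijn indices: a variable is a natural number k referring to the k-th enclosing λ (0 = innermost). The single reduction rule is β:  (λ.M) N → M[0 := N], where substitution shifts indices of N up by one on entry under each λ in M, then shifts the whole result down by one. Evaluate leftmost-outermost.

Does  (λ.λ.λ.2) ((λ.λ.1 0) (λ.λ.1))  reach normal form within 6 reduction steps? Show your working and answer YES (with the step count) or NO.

  start: (λ.λ.λ.2) ((λ.λ.1 0) (λ.λ.1))
  →1  λ.λ.(λ.λ.1 0) (λ.λ.1)
  →2  λ.λ.λ.(λ.λ.1) 0
  →3  λ.λ.λ.λ.1

Answer: YES — reaches normal form λ.λ.λ.λ.1 in 3 ≤ 6 steps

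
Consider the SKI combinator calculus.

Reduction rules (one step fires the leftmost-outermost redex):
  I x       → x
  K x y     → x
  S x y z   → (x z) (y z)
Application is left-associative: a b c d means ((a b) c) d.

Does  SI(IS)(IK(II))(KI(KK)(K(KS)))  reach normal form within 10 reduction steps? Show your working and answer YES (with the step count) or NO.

Answer: YES — reaches normal form K(KS) in 8 ≤ 10 steps

Reduction:
  start: SI(IS)(IK(II))(KI(KK)(K(KS)))
  →1  I(IK(II))(IS(IK(II)))(KI(KK)(K(KS)))
  →2  IK(II)(IS(IK(II)))(KI(KK)(K(KS)))
  →3  K(II)(IS(IK(II)))(KI(KK)(K(KS)))
  →4  II(KI(KK)(K(KS)))
  →5  I(KI(KK)(K(KS)))
  →6  KI(KK)(K(KS))
  →7  I(K(KS))
  →8  K(KS)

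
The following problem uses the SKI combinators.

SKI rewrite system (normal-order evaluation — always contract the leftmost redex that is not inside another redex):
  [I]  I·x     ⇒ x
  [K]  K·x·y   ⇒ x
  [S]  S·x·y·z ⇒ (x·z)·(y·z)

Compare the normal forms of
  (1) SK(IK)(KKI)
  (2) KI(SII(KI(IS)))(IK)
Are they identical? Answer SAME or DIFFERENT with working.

Term A:
  start: SK(IK)(KKI)
  step 1: K(KKI)(IK(KKI))
  step 2: KKI
  step 3: K

Term B:
  start: KI(SII(KI(IS)))(IK)
  step 1: I(IK)
  step 2: IK
  step 3: K

Answer: SAME — A ⇓ K, B ⇓ K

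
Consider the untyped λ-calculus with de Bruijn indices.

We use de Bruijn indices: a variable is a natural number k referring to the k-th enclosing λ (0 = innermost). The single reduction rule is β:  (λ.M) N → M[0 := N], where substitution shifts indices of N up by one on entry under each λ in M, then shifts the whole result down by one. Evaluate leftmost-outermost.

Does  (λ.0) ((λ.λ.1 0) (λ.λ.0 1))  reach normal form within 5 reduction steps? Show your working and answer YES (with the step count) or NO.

Answer: YES — reaches normal form λ.λ.0 1 in 3 ≤ 5 steps

Derivation:
  start: (λ.0) ((λ.λ.1 0) (λ.λ.0 1))
  →1  (λ.λ.1 0) (λ.λ.0 1)
  →2  λ.(λ.λ.0 1) 0
  →3  λ.λ.0 1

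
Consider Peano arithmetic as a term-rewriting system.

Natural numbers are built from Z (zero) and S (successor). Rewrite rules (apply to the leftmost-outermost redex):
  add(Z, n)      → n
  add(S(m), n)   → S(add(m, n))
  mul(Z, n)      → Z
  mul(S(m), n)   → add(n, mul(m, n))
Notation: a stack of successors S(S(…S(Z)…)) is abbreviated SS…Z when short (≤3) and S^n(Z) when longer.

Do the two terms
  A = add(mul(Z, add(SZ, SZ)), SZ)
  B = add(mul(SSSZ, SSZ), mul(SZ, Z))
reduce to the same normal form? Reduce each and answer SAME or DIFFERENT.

Answer: DIFFERENT — A ⇓ SZ, B ⇓ S^6(Z)

Derivation:
Term A:
  start: add(mul(Z, add(SZ, SZ)), SZ)
  →1  add(Z, SZ)
  →2  SZ

Term B:
  start: add(mul(SSSZ, SSZ), mul(SZ, Z))
  →1  add(add(SSZ, mul(SSZ, SSZ)), mul(SZ, Z))
  →2  add(S(add(SZ, mul(SSZ, SSZ))), mul(SZ, Z))
  →3  S(add(add(SZ, mul(SSZ, SSZ)), mul(SZ, Z)))
  →4  S(add(S(add(Z, mul(SSZ, SSZ))), mul(SZ, Z)))
  →5  S(S(add(add(Z, mul(SSZ, SSZ)), mul(SZ, Z))))
  →6  S(S(add(mul(SSZ, SSZ), mul(SZ, Z))))
  →7  S(S(add(add(SSZ, mul(SZ, SSZ)), mul(SZ, Z))))
  →8  S(S(add(S(add(SZ, mul(SZ, SSZ))), mul(SZ, Z))))
  →9  S(S(S(add(add(SZ, mul(SZ, SSZ)), mul(SZ, Z)))))
  →10  S(S(S(add(S(add(Z, mul(SZ, SSZ))), mul(SZ, Z)))))
  →11  S(S(S(S(add(add(Z, mul(SZ, SSZ)), mul(SZ, Z))))))
  →12  S(S(S(S(add(mul(SZ, SSZ), mul(SZ, Z))))))
  →13  S(S(S(S(add(add(SSZ, mul(Z, SSZ)), mul(SZ, Z))))))
  →14  S(S(S(S(add(S(add(SZ, mul(Z, SSZ))), mul(SZ, Z))))))
  →15  S(S(S(S(S(add(add(SZ, mul(Z, SSZ)), mul(SZ, Z)))))))
  →16  S(S(S(S(S(add(S(add(Z, mul(Z, SSZ))), mul(SZ, Z)))))))
  →17  S(S(S(S(S(S(add(add(Z, mul(Z, SSZ)), mul(SZ, Z))))))))
  →18  S(S(S(S(S(S(add(mul(Z, SSZ), mul(SZ, Z))))))))
  →19  S(S(S(S(S(S(add(Z, mul(SZ, Z))))))))
  →20  S(S(S(S(S(S(mul(SZ, Z)))))))
  →21  S(S(S(S(S(S(add(Z, mul(Z, Z))))))))
  →22  S(S(S(S(S(S(mul(Z, Z)))))))
  →23  S^6(Z)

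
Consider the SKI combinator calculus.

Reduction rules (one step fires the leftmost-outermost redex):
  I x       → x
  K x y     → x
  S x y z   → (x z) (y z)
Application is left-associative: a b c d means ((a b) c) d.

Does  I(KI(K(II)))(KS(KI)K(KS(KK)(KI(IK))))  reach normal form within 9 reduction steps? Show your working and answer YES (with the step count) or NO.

Answer: YES — reaches normal form SK(SI) in 6 ≤ 9 steps

Derivation:
  start: I(KI(K(II)))(KS(KI)K(KS(KK)(KI(IK))))
  step 1: KI(K(II))(KS(KI)K(KS(KK)(KI(IK))))
  step 2: I(KS(KI)K(KS(KK)(KI(IK))))
  step 3: KS(KI)K(KS(KK)(KI(IK)))
  step 4: SK(KS(KK)(KI(IK)))
  step 5: SK(S(KI(IK)))
  step 6: SK(SI)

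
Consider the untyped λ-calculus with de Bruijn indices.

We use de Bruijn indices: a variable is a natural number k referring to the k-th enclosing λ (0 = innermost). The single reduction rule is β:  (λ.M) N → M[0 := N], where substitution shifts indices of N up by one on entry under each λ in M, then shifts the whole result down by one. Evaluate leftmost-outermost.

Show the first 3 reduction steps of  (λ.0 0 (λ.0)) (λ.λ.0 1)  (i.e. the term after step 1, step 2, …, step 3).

Answer: after 3 steps: (λ.0) (λ.λ.0 1)

Reduction:
  start: (λ.0 0 (λ.0)) (λ.λ.0 1)
  [1] (λ.λ.0 1) (λ.λ.0 1) (λ.0)
  [2] (λ.0 (λ.λ.0 1)) (λ.0)
  [3] (λ.0) (λ.λ.0 1)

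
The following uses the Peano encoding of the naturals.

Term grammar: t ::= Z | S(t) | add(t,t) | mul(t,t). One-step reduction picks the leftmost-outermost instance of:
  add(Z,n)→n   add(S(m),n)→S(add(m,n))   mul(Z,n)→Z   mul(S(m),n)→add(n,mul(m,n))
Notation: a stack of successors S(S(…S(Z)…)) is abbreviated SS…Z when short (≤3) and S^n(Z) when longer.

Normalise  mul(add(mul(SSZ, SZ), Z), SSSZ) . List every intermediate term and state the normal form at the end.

Answer: normal form = S^6(Z)  (in 21 steps)

Derivation:
  start: mul(add(mul(SSZ, SZ), Z), SSSZ)
  →1  mul(add(add(SZ, mul(SZ, SZ)), Z), SSSZ)
  →2  mul(add(S(add(Z, mul(SZ, SZ))), Z), SSSZ)
  →3  mul(S(add(add(Z, mul(SZ, SZ)), Z)), SSSZ)
  →4  add(SSSZ, mul(add(add(Z, mul(SZ, SZ)), Z), SSSZ))
  →5  S(add(SSZ, mul(add(add(Z, mul(SZ, SZ)), Z), SSSZ)))
  →6  S(S(add(SZ, mul(add(add(Z, mul(SZ, SZ)), Z), SSSZ))))
  →7  S(S(S(add(Z, mul(add(add(Z, mul(SZ, SZ)), Z), SSSZ)))))
  →8  S(S(S(mul(add(add(Z, mul(SZ, SZ)), Z), SSSZ))))
  →9  S(S(S(mul(add(mul(SZ, SZ), Z), SSSZ))))
  →10  S(S(S(mul(add(add(SZ, mul(Z, SZ)), Z), SSSZ))))
  →11  S(S(S(mul(add(S(add(Z, mul(Z, SZ))), Z), SSSZ))))
  →12  S(S(S(mul(S(add(add(Z, mul(Z, SZ)), Z)), SSSZ))))
  →13  S(S(S(add(SSSZ, mul(add(add(Z, mul(Z, SZ)), Z), SSSZ)))))
  →14  S(S(S(S(add(SSZ, mul(add(add(Z, mul(Z, SZ)), Z), SSSZ))))))
  →15  S(S(S(S(S(add(SZ, mul(add(add(Z, mul(Z, SZ)), Z), SSSZ)))))))
  →16  S(S(S(S(S(S(add(Z, mul(add(add(Z, mul(Z, SZ)), Z), SSSZ))))))))
  →17  S(S(S(S(S(S(mul(add(add(Z, mul(Z, SZ)), Z), SSSZ)))))))
  →18  S(S(S(S(S(S(mul(add(mul(Z, SZ), Z), SSSZ)))))))
  →19  S(S(S(S(S(S(mul(add(Z, Z), SSSZ)))))))
  →20  S(S(S(S(S(S(mul(Z, SSSZ)))))))
  →21  S^6(Z)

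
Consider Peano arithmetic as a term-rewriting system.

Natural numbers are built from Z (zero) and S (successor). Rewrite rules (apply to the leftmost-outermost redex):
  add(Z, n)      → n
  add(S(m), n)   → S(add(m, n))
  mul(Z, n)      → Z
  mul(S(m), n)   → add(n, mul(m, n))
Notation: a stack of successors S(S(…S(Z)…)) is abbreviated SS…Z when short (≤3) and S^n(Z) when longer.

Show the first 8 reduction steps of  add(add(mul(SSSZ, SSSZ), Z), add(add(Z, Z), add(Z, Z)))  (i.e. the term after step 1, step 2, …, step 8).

  start: add(add(mul(SSSZ, SSSZ), Z), add(add(Z, Z), add(Z, Z)))
  step 1: add(add(add(SSSZ, mul(SSZ, SSSZ)), Z), add(add(Z, Z), add(Z, Z)))
  step 2: add(add(S(add(SSZ, mul(SSZ, SSSZ))), Z), add(add(Z, Z), add(Z, Z)))
  step 3: add(S(add(add(SSZ, mul(SSZ, SSSZ)), Z)), add(add(Z, Z), add(Z, Z)))
  step 4: S(add(add(add(SSZ, mul(SSZ, SSSZ)), Z), add(add(Z, Z), add(Z, Z))))
  step 5: S(add(add(S(add(SZ, mul(SSZ, SSSZ))), Z), add(add(Z, Z), add(Z, Z))))
  step 6: S(add(S(add(add(SZ, mul(SSZ, SSSZ)), Z)), add(add(Z, Z), add(Z, Z))))
  step 7: S(S(add(add(add(SZ, mul(SSZ, SSSZ)), Z), add(add(Z, Z), add(Z, Z)))))
  step 8: S(S(add(add(S(add(Z, mul(SSZ, SSSZ))), Z), add(add(Z, Z), add(Z, Z)))))

Answer: after 8 steps: S(S(add(add(S(add(Z, mul(SSZ, SSSZ))), Z), add(add(Z, Z), add(Z, Z)))))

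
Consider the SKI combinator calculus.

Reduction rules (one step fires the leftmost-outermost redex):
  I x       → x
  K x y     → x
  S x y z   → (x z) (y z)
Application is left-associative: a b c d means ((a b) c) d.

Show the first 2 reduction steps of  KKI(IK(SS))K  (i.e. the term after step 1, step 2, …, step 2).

Answer: after 2 steps: IK(SS)

Derivation:
  start: KKI(IK(SS))K
  [1] K(IK(SS))K
  [2] IK(SS)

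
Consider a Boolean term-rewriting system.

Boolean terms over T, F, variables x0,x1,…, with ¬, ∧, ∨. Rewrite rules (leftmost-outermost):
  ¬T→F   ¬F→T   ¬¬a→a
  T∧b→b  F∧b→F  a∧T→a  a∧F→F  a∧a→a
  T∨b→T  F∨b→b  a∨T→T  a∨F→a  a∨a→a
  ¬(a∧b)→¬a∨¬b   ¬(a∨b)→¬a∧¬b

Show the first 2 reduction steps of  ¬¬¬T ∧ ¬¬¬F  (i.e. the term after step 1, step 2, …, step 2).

Answer: after 2 steps: F ∧ ¬¬¬F

Working:
  start: ¬¬¬T ∧ ¬¬¬F
  →1  ¬T ∧ ¬¬¬F
  →2  F ∧ ¬¬¬F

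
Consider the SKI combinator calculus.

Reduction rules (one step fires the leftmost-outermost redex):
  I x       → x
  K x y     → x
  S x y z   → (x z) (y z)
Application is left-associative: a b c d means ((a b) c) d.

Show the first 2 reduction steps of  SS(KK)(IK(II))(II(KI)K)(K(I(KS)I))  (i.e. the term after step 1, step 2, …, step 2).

  start: SS(KK)(IK(II))(II(KI)K)(K(I(KS)I))
  [1] S(IK(II))(KK(IK(II)))(II(KI)K)(K(I(KS)I))
  [2] IK(II)(II(KI)K)(KK(IK(II))(II(KI)K))(K(I(KS)I))

Answer: after 2 steps: IK(II)(II(KI)K)(KK(IK(II))(II(KI)K))(K(I(KS)I))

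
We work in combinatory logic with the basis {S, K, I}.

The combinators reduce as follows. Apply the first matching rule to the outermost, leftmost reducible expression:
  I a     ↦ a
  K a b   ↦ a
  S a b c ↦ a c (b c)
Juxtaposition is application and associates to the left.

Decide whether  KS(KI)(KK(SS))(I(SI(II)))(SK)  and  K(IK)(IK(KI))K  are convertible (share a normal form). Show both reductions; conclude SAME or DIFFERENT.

Answer: DIFFERENT — A ⇓ SK, B ⇓ KK

Derivation:
Term A:
  start: KS(KI)(KK(SS))(I(SI(II)))(SK)
  →1  S(KK(SS))(I(SI(II)))(SK)
  →2  KK(SS)(SK)(I(SI(II))(SK))
  →3  K(SK)(I(SI(II))(SK))
  →4  SK

Term B:
  start: K(IK)(IK(KI))K
  →1  IKK
  →2  KK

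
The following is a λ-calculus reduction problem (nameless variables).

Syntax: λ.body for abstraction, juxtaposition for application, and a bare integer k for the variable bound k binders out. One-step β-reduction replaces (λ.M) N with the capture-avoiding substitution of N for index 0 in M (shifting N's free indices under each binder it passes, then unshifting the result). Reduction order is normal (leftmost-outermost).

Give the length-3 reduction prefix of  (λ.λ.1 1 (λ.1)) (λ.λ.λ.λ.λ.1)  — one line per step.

  start: (λ.λ.1 1 (λ.1)) (λ.λ.λ.λ.λ.1)
  →1  λ.(λ.λ.λ.λ.λ.1) (λ.λ.λ.λ.λ.1) (λ.1)
  →2  λ.(λ.λ.λ.λ.1) (λ.1)
  →3  λ.λ.λ.λ.1

Answer: after 3 steps: λ.λ.λ.λ.1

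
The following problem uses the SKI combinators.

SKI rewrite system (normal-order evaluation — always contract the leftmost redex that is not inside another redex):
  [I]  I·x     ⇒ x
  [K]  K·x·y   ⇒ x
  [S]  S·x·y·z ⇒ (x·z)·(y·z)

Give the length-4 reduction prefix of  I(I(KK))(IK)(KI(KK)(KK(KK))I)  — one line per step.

Answer: after 4 steps: K(I(KK(KK))I)

Reduction:
  start: I(I(KK))(IK)(KI(KK)(KK(KK))I)
  [1] I(KK)(IK)(KI(KK)(KK(KK))I)
  [2] KK(IK)(KI(KK)(KK(KK))I)
  [3] K(KI(KK)(KK(KK))I)
  [4] K(I(KK(KK))I)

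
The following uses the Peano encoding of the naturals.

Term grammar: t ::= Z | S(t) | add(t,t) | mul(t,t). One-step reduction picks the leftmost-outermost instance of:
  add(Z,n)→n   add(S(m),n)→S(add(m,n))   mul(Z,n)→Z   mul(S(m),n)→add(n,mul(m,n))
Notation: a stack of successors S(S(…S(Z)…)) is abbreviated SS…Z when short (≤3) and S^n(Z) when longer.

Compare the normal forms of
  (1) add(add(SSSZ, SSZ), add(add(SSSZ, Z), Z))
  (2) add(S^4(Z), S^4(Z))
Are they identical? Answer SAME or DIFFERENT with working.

Term A:
  start: add(add(SSSZ, SSZ), add(add(SSSZ, Z), Z))
  →1  add(S(add(SSZ, SSZ)), add(add(SSSZ, Z), Z))
  →2  S(add(add(SSZ, SSZ), add(add(SSSZ, Z), Z)))
  →3  S(add(S(add(SZ, SSZ)), add(add(SSSZ, Z), Z)))
  →4  S(S(add(add(SZ, SSZ), add(add(SSSZ, Z), Z))))
  →5  S(S(add(S(add(Z, SSZ)), add(add(SSSZ, Z), Z))))
  →6  S(S(S(add(add(Z, SSZ), add(add(SSSZ, Z), Z)))))
  →7  S(S(S(add(SSZ, add(add(SSSZ, Z), Z)))))
  →8  S(S(S(S(add(SZ, add(add(SSSZ, Z), Z))))))
  →9  S(S(S(S(S(add(Z, add(add(SSSZ, Z), Z)))))))
  →10  S(S(S(S(S(add(add(SSSZ, Z), Z))))))
  →11  S(S(S(S(S(add(S(add(SSZ, Z)), Z))))))
  →12  S(S(S(S(S(S(add(add(SSZ, Z), Z)))))))
  →13  S(S(S(S(S(S(add(S(add(SZ, Z)), Z)))))))
  →14  S(S(S(S(S(S(S(add(add(SZ, Z), Z))))))))
  →15  S(S(S(S(S(S(S(add(S(add(Z, Z)), Z))))))))
  →16  S(S(S(S(S(S(S(S(add(add(Z, Z), Z)))))))))
  →17  S(S(S(S(S(S(S(S(add(Z, Z)))))))))
  →18  S^8(Z)

Term B:
  start: add(S^4(Z), S^4(Z))
  →1  S(add(SSSZ, S^4(Z)))
  →2  S(S(add(SSZ, S^4(Z))))
  →3  S(S(S(add(SZ, S^4(Z)))))
  →4  S(S(S(S(add(Z, S^4(Z))))))
  →5  S^8(Z)

Answer: SAME — A ⇓ S^8(Z), B ⇓ S^8(Z)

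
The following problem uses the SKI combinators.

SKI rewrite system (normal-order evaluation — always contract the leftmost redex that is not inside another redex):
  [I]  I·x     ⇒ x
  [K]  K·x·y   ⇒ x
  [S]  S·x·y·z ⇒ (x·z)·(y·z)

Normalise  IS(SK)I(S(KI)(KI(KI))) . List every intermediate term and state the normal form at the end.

  start: IS(SK)I(S(KI)(KI(KI)))
  step 1: S(SK)I(S(KI)(KI(KI)))
  step 2: SK(S(KI)(KI(KI)))(I(S(KI)(KI(KI))))
  step 3: K(I(S(KI)(KI(KI))))(S(KI)(KI(KI))(I(S(KI)(KI(KI)))))
  step 4: I(S(KI)(KI(KI)))
  step 5: S(KI)(KI(KI))
  step 6: S(KI)I

Answer: normal form = S(KI)I  (in 6 steps)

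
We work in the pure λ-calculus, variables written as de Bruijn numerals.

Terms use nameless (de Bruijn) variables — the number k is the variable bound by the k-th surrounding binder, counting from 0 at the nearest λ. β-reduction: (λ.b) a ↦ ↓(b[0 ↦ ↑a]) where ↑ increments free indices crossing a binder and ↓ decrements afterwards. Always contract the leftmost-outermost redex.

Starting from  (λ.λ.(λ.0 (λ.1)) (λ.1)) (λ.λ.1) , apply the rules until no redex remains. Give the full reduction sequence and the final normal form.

  start: (λ.λ.(λ.0 (λ.1)) (λ.1)) (λ.λ.1)
  [1] λ.(λ.0 (λ.1)) (λ.1)
  [2] λ.(λ.1) (λ.λ.2)
  [3] λ.0

Answer: normal form = λ.0  (in 3 steps)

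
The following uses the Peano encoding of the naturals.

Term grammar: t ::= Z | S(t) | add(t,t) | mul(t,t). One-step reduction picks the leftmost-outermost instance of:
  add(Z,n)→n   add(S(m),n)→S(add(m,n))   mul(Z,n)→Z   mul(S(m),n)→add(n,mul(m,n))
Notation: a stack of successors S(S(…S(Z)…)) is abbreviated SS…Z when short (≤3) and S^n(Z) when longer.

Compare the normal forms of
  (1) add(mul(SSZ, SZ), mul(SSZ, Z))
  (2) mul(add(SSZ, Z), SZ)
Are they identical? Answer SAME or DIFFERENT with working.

Term A:
  start: add(mul(SSZ, SZ), mul(SSZ, Z))
  step 1: add(add(SZ, mul(SZ, SZ)), mul(SSZ, Z))
  step 2: add(S(add(Z, mul(SZ, SZ))), mul(SSZ, Z))
  step 3: S(add(add(Z, mul(SZ, SZ)), mul(SSZ, Z)))
  step 4: S(add(mul(SZ, SZ), mul(SSZ, Z)))
  step 5: S(add(add(SZ, mul(Z, SZ)), mul(SSZ, Z)))
  step 6: S(add(S(add(Z, mul(Z, SZ))), mul(SSZ, Z)))
  step 7: S(S(add(add(Z, mul(Z, SZ)), mul(SSZ, Z))))
  step 8: S(S(add(mul(Z, SZ), mul(SSZ, Z))))
  step 9: S(S(add(Z, mul(SSZ, Z))))
  step 10: S(S(mul(SSZ, Z)))
  step 11: S(S(add(Z, mul(SZ, Z))))
  step 12: S(S(mul(SZ, Z)))
  step 13: S(S(add(Z, mul(Z, Z))))
  step 14: S(S(mul(Z, Z)))
  step 15: SSZ

Term B:
  start: mul(add(SSZ, Z), SZ)
  step 1: mul(S(add(SZ, Z)), SZ)
  step 2: add(SZ, mul(add(SZ, Z), SZ))
  step 3: S(add(Z, mul(add(SZ, Z), SZ)))
  step 4: S(mul(add(SZ, Z), SZ))
  step 5: S(mul(S(add(Z, Z)), SZ))
  step 6: S(add(SZ, mul(add(Z, Z), SZ)))
  step 7: S(S(add(Z, mul(add(Z, Z), SZ))))
  step 8: S(S(mul(add(Z, Z), SZ)))
  step 9: S(S(mul(Z, SZ)))
  step 10: SSZ

Answer: SAME — A ⇓ SSZ, B ⇓ SSZ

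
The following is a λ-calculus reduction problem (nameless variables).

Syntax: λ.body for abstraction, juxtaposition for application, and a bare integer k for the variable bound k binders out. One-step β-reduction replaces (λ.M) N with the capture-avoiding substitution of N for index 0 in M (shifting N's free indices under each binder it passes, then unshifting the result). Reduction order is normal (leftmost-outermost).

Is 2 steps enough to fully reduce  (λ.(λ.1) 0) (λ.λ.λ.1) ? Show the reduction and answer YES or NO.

Answer: YES — reaches normal form λ.λ.λ.1 in 2 ≤ 2 steps

Reduction:
  start: (λ.(λ.1) 0) (λ.λ.λ.1)
  step 1: (λ.λ.λ.λ.1) (λ.λ.λ.1)
  step 2: λ.λ.λ.1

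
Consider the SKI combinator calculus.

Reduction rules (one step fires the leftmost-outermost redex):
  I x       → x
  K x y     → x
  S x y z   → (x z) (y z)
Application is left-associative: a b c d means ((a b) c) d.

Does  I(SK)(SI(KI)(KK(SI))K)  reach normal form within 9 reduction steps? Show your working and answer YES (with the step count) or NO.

Answer: YES — reaches normal form SKI in 6 ≤ 9 steps

Derivation:
  start: I(SK)(SI(KI)(KK(SI))K)
  step 1: SK(SI(KI)(KK(SI))K)
  step 2: SK(I(KK(SI))(KI(KK(SI)))K)
  step 3: SK(KK(SI)(KI(KK(SI)))K)
  step 4: SK(K(KI(KK(SI)))K)
  step 5: SK(KI(KK(SI)))
  step 6: SKI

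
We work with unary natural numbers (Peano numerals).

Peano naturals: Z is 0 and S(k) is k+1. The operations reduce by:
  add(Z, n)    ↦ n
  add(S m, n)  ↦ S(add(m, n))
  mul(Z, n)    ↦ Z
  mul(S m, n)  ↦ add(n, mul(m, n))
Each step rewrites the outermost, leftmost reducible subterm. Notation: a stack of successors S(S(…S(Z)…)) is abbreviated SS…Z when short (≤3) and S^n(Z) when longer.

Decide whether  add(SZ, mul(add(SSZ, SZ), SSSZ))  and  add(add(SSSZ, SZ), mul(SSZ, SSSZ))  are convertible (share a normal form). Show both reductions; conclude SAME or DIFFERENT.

Term A:
  start: add(SZ, mul(add(SSZ, SZ), SSSZ))
  [1] S(add(Z, mul(add(SSZ, SZ), SSSZ)))
  [2] S(mul(add(SSZ, SZ), SSSZ))
  [3] S(mul(S(add(SZ, SZ)), SSSZ))
  [4] S(add(SSSZ, mul(add(SZ, SZ), SSSZ)))
  [5] S(S(add(SSZ, mul(add(SZ, SZ), SSSZ))))
  [6] S(S(S(add(SZ, mul(add(SZ, SZ), SSSZ)))))
  [7] S(S(S(S(add(Z, mul(add(SZ, SZ), SSSZ))))))
  [8] S(S(S(S(mul(add(SZ, SZ), SSSZ)))))
  [9] S(S(S(S(mul(S(add(Z, SZ)), SSSZ)))))
  [10] S(S(S(S(add(SSSZ, mul(add(Z, SZ), SSSZ))))))
  [11] S(S(S(S(S(add(SSZ, mul(add(Z, SZ), SSSZ)))))))
  [12] S(S(S(S(S(S(add(SZ, mul(add(Z, SZ), SSSZ))))))))
  [13] S(S(S(S(S(S(S(add(Z, mul(add(Z, SZ), SSSZ)))))))))
  [14] S(S(S(S(S(S(S(mul(add(Z, SZ), SSSZ))))))))
  [15] S(S(S(S(S(S(S(mul(SZ, SSSZ))))))))
  [16] S(S(S(S(S(S(S(add(SSSZ, mul(Z, SSSZ)))))))))
  [17] S(S(S(S(S(S(S(S(add(SSZ, mul(Z, SSSZ))))))))))
  [18] S(S(S(S(S(S(S(S(S(add(SZ, mul(Z, SSSZ)))))))))))
  [19] S(S(S(S(S(S(S(S(S(S(add(Z, mul(Z, SSSZ))))))))))))
  [20] S(S(S(S(S(S(S(S(S(S(mul(Z, SSSZ)))))))))))
  [21] S^10(Z)

Term B:
  start: add(add(SSSZ, SZ), mul(SSZ, SSSZ))
  [1] add(S(add(SSZ, SZ)), mul(SSZ, SSSZ))
  [2] S(add(add(SSZ, SZ), mul(SSZ, SSSZ)))
  [3] S(add(S(add(SZ, SZ)), mul(SSZ, SSSZ)))
  [4] S(S(add(add(SZ, SZ), mul(SSZ, SSSZ))))
  [5] S(S(add(S(add(Z, SZ)), mul(SSZ, SSSZ))))
  [6] S(S(S(add(add(Z, SZ), mul(SSZ, SSSZ)))))
  [7] S(S(S(add(SZ, mul(SSZ, SSSZ)))))
  [8] S(S(S(S(add(Z, mul(SSZ, SSSZ))))))
  [9] S(S(S(S(mul(SSZ, SSSZ)))))
  [10] S(S(S(S(add(SSSZ, mul(SZ, SSSZ))))))
  [11] S(S(S(S(S(add(SSZ, mul(SZ, SSSZ)))))))
  [12] S(S(S(S(S(S(add(SZ, mul(SZ, SSSZ))))))))
  [13] S(S(S(S(S(S(S(add(Z, mul(SZ, SSSZ)))))))))
  [14] S(S(S(S(S(S(S(mul(SZ, SSSZ))))))))
  [15] S(S(S(S(S(S(S(add(SSSZ, mul(Z, SSSZ)))))))))
  [16] S(S(S(S(S(S(S(S(add(SSZ, mul(Z, SSSZ))))))))))
  [17] S(S(S(S(S(S(S(S(S(add(SZ, mul(Z, SSSZ)))))))))))
  [18] S(S(S(S(S(S(S(S(S(S(add(Z, mul(Z, SSSZ))))))))))))
  [19] S(S(S(S(S(S(S(S(S(S(mul(Z, SSSZ)))))))))))
  [20] S^10(Z)

Answer: SAME — A ⇓ S^10(Z), B ⇓ S^10(Z)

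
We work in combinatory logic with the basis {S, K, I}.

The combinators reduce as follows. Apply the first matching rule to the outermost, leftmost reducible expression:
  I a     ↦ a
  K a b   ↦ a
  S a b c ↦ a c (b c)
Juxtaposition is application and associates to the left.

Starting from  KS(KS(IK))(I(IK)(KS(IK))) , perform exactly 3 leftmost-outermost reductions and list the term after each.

  start: KS(KS(IK))(I(IK)(KS(IK)))
  [1] S(I(IK)(KS(IK)))
  [2] S(IK(KS(IK)))
  [3] S(K(KS(IK)))

Answer: after 3 steps: S(K(KS(IK)))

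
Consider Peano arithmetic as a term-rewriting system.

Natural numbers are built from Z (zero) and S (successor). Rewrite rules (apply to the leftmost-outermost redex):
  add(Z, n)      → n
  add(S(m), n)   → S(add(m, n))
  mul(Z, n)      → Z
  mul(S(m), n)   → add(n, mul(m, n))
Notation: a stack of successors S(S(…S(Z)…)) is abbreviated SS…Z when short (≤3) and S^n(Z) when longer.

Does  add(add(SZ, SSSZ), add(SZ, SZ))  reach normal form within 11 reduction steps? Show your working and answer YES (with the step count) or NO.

  start: add(add(SZ, SSSZ), add(SZ, SZ))
  →1  add(S(add(Z, SSSZ)), add(SZ, SZ))
  →2  S(add(add(Z, SSSZ), add(SZ, SZ)))
  →3  S(add(SSSZ, add(SZ, SZ)))
  →4  S(S(add(SSZ, add(SZ, SZ))))
  →5  S(S(S(add(SZ, add(SZ, SZ)))))
  →6  S(S(S(S(add(Z, add(SZ, SZ))))))
  →7  S(S(S(S(add(SZ, SZ)))))
  →8  S(S(S(S(S(add(Z, SZ))))))
  →9  S^6(Z)

Answer: YES — reaches normal form S^6(Z) in 9 ≤ 11 steps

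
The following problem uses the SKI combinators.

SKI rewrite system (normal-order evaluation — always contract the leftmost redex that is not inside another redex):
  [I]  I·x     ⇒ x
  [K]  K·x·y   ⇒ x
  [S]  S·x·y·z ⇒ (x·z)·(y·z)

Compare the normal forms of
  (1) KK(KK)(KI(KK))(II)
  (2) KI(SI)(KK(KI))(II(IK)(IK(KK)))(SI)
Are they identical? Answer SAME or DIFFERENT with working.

Answer: DIFFERENT — A ⇓ I, B ⇓ K(K(KK))

Derivation:
Term A:
  start: KK(KK)(KI(KK))(II)
  →1  K(KI(KK))(II)
  →2  KI(KK)
  →3  I

Term B:
  start: KI(SI)(KK(KI))(II(IK)(IK(KK)))(SI)
  →1  I(KK(KI))(II(IK)(IK(KK)))(SI)
  →2  KK(KI)(II(IK)(IK(KK)))(SI)
  →3  K(II(IK)(IK(KK)))(SI)
  →4  II(IK)(IK(KK))
  →5  I(IK)(IK(KK))
  →6  IK(IK(KK))
  →7  K(IK(KK))
  →8  K(K(KK))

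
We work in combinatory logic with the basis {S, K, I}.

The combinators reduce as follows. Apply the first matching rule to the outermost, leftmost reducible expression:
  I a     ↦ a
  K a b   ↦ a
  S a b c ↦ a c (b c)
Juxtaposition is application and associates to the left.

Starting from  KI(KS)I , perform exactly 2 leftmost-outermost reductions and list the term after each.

Answer: after 2 steps: I

Derivation:
  start: KI(KS)I
  step 1: II
  step 2: I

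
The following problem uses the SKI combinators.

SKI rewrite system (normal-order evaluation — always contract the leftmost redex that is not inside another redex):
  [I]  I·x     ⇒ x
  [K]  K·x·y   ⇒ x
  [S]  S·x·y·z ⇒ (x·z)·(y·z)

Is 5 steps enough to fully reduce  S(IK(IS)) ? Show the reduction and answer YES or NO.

  start: S(IK(IS))
  [1] S(K(IS))
  [2] S(KS)

Answer: YES — reaches normal form S(KS) in 2 ≤ 5 steps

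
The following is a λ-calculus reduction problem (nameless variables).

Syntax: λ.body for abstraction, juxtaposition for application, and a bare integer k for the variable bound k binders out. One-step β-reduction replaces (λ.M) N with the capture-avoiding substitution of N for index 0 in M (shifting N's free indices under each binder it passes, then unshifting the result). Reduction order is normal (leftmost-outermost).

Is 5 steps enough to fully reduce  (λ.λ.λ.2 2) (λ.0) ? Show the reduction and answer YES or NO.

  start: (λ.λ.λ.2 2) (λ.0)
  step 1: λ.λ.(λ.0) (λ.0)
  step 2: λ.λ.λ.0

Answer: YES — reaches normal form λ.λ.λ.0 in 2 ≤ 5 steps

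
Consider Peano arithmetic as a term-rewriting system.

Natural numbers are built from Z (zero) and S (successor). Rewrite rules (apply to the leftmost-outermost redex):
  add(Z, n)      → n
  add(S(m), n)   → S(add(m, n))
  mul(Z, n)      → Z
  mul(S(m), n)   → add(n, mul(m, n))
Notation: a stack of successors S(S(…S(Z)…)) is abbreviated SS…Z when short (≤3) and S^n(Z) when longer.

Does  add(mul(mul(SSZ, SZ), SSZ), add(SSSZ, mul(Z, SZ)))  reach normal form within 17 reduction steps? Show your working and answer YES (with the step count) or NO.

Answer: NO — after 17 steps the term is S(S(S(S(add(mul(add(Z, mul(Z, SZ)), SSZ), add(SSSZ, mul(Z, SZ))))))), not yet normal

Working:
  start: add(mul(mul(SSZ, SZ), SSZ), add(SSSZ, mul(Z, SZ)))
  step 1: add(mul(add(SZ, mul(SZ, SZ)), SSZ), add(SSSZ, mul(Z, SZ)))
  step 2: add(mul(S(add(Z, mul(SZ, SZ))), SSZ), add(SSSZ, mul(Z, SZ)))
  step 3: add(add(SSZ, mul(add(Z, mul(SZ, SZ)), SSZ)), add(SSSZ, mul(Z, SZ)))
  step 4: add(S(add(SZ, mul(add(Z, mul(SZ, SZ)), SSZ))), add(SSSZ, mul(Z, SZ)))
  step 5: S(add(add(SZ, mul(add(Z, mul(SZ, SZ)), SSZ)), add(SSSZ, mul(Z, SZ))))
  step 6: S(add(S(add(Z, mul(add(Z, mul(SZ, SZ)), SSZ))), add(SSSZ, mul(Z, SZ))))
  step 7: S(S(add(add(Z, mul(add(Z, mul(SZ, SZ)), SSZ)), add(SSSZ, mul(Z, SZ)))))
  step 8: S(S(add(mul(add(Z, mul(SZ, SZ)), SSZ), add(SSSZ, mul(Z, SZ)))))
  step 9: S(S(add(mul(mul(SZ, SZ), SSZ), add(SSSZ, mul(Z, SZ)))))
  step 10: S(S(add(mul(add(SZ, mul(Z, SZ)), SSZ), add(SSSZ, mul(Z, SZ)))))
  step 11: S(S(add(mul(S(add(Z, mul(Z, SZ))), SSZ), add(SSSZ, mul(Z, SZ)))))
  step 12: S(S(add(add(SSZ, mul(add(Z, mul(Z, SZ)), SSZ)), add(SSSZ, mul(Z, SZ)))))
  step 13: S(S(add(S(add(SZ, mul(add(Z, mul(Z, SZ)), SSZ))), add(SSSZ, mul(Z, SZ)))))
  step 14: S(S(S(add(add(SZ, mul(add(Z, mul(Z, SZ)), SSZ)), add(SSSZ, mul(Z, SZ))))))
  step 15: S(S(S(add(S(add(Z, mul(add(Z, mul(Z, SZ)), SSZ))), add(SSSZ, mul(Z, SZ))))))
  step 16: S(S(S(S(add(add(Z, mul(add(Z, mul(Z, SZ)), SSZ)), add(SSSZ, mul(Z, SZ)))))))
  step 17: S(S(S(S(add(mul(add(Z, mul(Z, SZ)), SSZ), add(SSSZ, mul(Z, SZ)))))))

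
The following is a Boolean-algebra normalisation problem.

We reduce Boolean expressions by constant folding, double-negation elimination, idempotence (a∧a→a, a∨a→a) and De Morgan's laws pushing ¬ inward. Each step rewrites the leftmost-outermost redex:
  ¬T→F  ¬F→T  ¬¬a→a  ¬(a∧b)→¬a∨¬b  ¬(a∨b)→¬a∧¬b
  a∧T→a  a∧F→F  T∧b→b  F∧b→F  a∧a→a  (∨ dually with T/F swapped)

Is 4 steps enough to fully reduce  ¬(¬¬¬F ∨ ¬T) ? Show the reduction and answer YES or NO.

Answer: YES — reaches normal form F in 4 ≤ 4 steps

Working:
  start: ¬(¬¬¬F ∨ ¬T)
  [1] ¬¬¬¬F ∧ ¬¬T
  [2] ¬¬F ∧ ¬¬T
  [3] F ∧ ¬¬T
  [4] F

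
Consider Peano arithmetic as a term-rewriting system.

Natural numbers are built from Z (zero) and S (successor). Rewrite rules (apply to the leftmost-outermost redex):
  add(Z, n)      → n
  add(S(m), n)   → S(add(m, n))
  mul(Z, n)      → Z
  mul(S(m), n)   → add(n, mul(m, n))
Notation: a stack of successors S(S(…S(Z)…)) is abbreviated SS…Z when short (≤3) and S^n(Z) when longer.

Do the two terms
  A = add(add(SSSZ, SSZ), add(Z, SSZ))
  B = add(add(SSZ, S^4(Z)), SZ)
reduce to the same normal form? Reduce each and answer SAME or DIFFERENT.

Term A:
  start: add(add(SSSZ, SSZ), add(Z, SSZ))
  [1] add(S(add(SSZ, SSZ)), add(Z, SSZ))
  [2] S(add(add(SSZ, SSZ), add(Z, SSZ)))
  [3] S(add(S(add(SZ, SSZ)), add(Z, SSZ)))
  [4] S(S(add(add(SZ, SSZ), add(Z, SSZ))))
  [5] S(S(add(S(add(Z, SSZ)), add(Z, SSZ))))
  [6] S(S(S(add(add(Z, SSZ), add(Z, SSZ)))))
  [7] S(S(S(add(SSZ, add(Z, SSZ)))))
  [8] S(S(S(S(add(SZ, add(Z, SSZ))))))
  [9] S(S(S(S(S(add(Z, add(Z, SSZ)))))))
  [10] S(S(S(S(S(add(Z, SSZ))))))
  [11] S^7(Z)

Term B:
  start: add(add(SSZ, S^4(Z)), SZ)
  [1] add(S(add(SZ, S^4(Z))), SZ)
  [2] S(add(add(SZ, S^4(Z)), SZ))
  [3] S(add(S(add(Z, S^4(Z))), SZ))
  [4] S(S(add(add(Z, S^4(Z)), SZ)))
  [5] S(S(add(S^4(Z), SZ)))
  [6] S(S(S(add(SSSZ, SZ))))
  [7] S(S(S(S(add(SSZ, SZ)))))
  [8] S(S(S(S(S(add(SZ, SZ))))))
  [9] S(S(S(S(S(S(add(Z, SZ)))))))
  [10] S^7(Z)

Answer: SAME — A ⇓ S^7(Z), B ⇓ S^7(Z)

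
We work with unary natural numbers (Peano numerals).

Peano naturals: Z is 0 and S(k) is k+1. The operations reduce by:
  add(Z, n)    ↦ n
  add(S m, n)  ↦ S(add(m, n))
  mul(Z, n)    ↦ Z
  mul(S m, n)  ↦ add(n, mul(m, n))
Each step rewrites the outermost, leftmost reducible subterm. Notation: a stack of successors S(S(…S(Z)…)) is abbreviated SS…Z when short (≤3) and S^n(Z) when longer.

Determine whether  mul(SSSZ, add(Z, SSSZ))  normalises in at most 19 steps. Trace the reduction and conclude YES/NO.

Answer: YES — reaches normal form S^9(Z) in 19 ≤ 19 steps

Derivation:
  start: mul(SSSZ, add(Z, SSSZ))
  step 1: add(add(Z, SSSZ), mul(SSZ, add(Z, SSSZ)))
  step 2: add(SSSZ, mul(SSZ, add(Z, SSSZ)))
  step 3: S(add(SSZ, mul(SSZ, add(Z, SSSZ))))
  step 4: S(S(add(SZ, mul(SSZ, add(Z, SSSZ)))))
  step 5: S(S(S(add(Z, mul(SSZ, add(Z, SSSZ))))))
  step 6: S(S(S(mul(SSZ, add(Z, SSSZ)))))
  step 7: S(S(S(add(add(Z, SSSZ), mul(SZ, add(Z, SSSZ))))))
  step 8: S(S(S(add(SSSZ, mul(SZ, add(Z, SSSZ))))))
  step 9: S(S(S(S(add(SSZ, mul(SZ, add(Z, SSSZ)))))))
  step 10: S(S(S(S(S(add(SZ, mul(SZ, add(Z, SSSZ))))))))
  step 11: S(S(S(S(S(S(add(Z, mul(SZ, add(Z, SSSZ)))))))))
  step 12: S(S(S(S(S(S(mul(SZ, add(Z, SSSZ))))))))
  step 13: S(S(S(S(S(S(add(add(Z, SSSZ), mul(Z, add(Z, SSSZ)))))))))
  step 14: S(S(S(S(S(S(add(SSSZ, mul(Z, add(Z, SSSZ)))))))))
  step 15: S(S(S(S(S(S(S(add(SSZ, mul(Z, add(Z, SSSZ))))))))))
  step 16: S(S(S(S(S(S(S(S(add(SZ, mul(Z, add(Z, SSSZ)))))))))))
  step 17: S(S(S(S(S(S(S(S(S(add(Z, mul(Z, add(Z, SSSZ))))))))))))
  step 18: S(S(S(S(S(S(S(S(S(mul(Z, add(Z, SSSZ)))))))))))
  step 19: S^9(Z)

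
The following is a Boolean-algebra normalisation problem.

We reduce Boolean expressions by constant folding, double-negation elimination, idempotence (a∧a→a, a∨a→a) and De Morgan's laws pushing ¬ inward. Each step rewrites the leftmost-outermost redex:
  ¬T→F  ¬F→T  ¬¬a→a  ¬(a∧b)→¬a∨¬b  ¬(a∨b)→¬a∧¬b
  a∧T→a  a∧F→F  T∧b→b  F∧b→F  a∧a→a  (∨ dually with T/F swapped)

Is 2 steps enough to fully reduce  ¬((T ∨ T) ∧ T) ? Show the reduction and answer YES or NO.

  start: ¬((T ∨ T) ∧ T)
  →1  ¬(T ∨ T) ∨ ¬T
  →2  (¬T ∧ ¬T) ∨ ¬T

Answer: NO — after 2 steps the term is (¬T ∧ ¬T) ∨ ¬T, not yet normal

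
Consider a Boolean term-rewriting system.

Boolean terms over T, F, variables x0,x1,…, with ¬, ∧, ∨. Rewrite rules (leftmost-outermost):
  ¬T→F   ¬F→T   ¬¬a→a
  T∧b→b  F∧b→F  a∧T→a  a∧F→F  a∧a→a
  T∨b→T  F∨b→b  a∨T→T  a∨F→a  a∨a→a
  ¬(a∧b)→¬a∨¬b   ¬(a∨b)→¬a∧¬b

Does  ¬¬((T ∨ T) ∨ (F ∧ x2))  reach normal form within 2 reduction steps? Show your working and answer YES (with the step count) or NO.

Answer: NO — after 2 steps the term is T ∨ (F ∧ x2), not yet normal

Derivation:
  start: ¬¬((T ∨ T) ∨ (F ∧ x2))
  step 1: (T ∨ T) ∨ (F ∧ x2)
  step 2: T ∨ (F ∧ x2)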